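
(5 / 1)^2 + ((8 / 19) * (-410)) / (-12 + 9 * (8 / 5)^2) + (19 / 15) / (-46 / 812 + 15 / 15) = 26877643 / 2510565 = 10.71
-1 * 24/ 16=-3/ 2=-1.50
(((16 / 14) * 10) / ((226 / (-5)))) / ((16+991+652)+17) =-50 / 331429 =-0.00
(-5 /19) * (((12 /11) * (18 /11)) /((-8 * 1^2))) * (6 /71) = 810 /163229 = 0.00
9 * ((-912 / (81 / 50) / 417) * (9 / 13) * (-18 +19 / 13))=3268000 / 23491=139.12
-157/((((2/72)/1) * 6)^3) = -33912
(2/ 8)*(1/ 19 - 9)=-85/ 38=-2.24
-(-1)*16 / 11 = 1.45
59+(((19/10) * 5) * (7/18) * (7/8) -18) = 12739/288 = 44.23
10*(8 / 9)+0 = 8.89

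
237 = 237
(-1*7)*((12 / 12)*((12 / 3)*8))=-224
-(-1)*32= 32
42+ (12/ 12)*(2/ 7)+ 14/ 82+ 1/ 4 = 49027/ 1148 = 42.71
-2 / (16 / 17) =-17 / 8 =-2.12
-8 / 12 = -2 / 3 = -0.67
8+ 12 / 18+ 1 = 29 / 3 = 9.67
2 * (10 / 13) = 20 / 13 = 1.54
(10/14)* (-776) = -3880/7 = -554.29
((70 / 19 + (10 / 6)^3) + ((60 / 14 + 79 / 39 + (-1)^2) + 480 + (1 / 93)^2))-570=-3336624292 / 44862363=-74.37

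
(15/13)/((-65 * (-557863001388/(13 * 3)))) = 1/805802113116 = 0.00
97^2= 9409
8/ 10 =4/ 5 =0.80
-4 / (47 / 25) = -100 / 47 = -2.13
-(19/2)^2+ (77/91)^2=-60525/676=-89.53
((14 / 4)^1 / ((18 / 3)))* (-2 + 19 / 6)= 49 / 72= 0.68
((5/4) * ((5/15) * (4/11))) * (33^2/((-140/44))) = -363/7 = -51.86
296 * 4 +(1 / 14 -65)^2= 1058345 / 196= 5399.72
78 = 78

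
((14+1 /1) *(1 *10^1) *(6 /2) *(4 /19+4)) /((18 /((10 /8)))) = 131.58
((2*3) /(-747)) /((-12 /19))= 19 /1494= 0.01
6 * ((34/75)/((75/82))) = 5576/1875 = 2.97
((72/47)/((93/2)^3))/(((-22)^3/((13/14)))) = -52/39136347327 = -0.00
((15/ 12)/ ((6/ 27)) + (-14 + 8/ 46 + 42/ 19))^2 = 438609249/ 12222016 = 35.89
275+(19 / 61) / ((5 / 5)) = 275.31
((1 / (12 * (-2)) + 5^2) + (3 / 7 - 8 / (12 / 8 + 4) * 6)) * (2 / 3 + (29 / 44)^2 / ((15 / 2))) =5141429 / 425920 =12.07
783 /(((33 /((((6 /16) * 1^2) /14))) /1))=783 /1232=0.64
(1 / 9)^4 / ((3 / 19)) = 19 / 19683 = 0.00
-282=-282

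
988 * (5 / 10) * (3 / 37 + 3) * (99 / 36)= 154869 / 37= 4185.65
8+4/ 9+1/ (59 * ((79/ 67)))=354839/ 41949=8.46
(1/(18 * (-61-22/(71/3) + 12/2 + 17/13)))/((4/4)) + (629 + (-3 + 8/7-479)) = 941058595/6352416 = 148.14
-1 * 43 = -43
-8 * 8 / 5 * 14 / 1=-896 / 5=-179.20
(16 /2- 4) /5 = 4 /5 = 0.80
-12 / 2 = -6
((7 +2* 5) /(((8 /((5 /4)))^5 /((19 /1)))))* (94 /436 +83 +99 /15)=19763360625 /7314866176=2.70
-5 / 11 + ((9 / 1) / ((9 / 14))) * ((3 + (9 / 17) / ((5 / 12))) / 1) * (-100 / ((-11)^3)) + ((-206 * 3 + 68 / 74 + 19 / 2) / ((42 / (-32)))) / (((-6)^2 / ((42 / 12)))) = 49.04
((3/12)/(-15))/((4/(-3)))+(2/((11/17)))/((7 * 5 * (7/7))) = 621/6160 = 0.10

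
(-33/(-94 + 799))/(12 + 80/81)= -891/247220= -0.00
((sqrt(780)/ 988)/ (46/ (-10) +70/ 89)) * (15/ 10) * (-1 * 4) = 1335 * sqrt(195)/ 419159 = 0.04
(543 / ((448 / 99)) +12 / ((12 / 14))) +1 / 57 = 3422101 / 25536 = 134.01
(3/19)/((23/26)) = 78/437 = 0.18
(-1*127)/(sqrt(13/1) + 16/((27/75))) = -457200/158947 + 10287*sqrt(13)/158947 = -2.64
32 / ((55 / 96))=3072 / 55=55.85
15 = 15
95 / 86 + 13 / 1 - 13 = 95 / 86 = 1.10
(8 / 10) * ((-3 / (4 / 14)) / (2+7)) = -14 / 15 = -0.93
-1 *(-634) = 634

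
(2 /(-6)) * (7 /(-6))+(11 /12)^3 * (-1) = -659 /1728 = -0.38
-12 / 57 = -4 / 19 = -0.21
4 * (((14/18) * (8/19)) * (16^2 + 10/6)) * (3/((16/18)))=21644/19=1139.16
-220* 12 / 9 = -880 / 3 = -293.33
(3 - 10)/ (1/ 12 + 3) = -84/ 37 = -2.27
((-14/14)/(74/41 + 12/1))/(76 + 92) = -41/95088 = -0.00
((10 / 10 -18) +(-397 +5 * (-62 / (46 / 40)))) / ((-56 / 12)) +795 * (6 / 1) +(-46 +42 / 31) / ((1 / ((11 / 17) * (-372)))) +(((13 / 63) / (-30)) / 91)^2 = 1071930710094691 / 68437863900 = 15662.83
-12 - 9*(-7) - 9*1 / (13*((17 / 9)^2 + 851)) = 51.00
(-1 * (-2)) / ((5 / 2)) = 4 / 5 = 0.80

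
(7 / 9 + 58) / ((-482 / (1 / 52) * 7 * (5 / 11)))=-5819 / 7895160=-0.00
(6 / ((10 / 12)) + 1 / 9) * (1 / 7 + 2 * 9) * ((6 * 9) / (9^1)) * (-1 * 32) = -25467.73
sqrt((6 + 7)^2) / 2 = 13 / 2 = 6.50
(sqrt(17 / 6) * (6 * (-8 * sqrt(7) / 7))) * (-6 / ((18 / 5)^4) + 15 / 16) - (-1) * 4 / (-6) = -31555 * sqrt(714) / 30618 - 2 / 3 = -28.21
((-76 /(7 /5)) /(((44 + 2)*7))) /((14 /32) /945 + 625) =-410400 /1521451127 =-0.00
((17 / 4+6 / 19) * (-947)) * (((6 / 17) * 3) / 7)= -2957481 / 4522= -654.02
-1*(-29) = 29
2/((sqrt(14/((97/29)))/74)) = 74 * sqrt(39382)/203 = 72.34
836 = 836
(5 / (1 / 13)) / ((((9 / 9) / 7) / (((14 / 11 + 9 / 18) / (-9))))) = -5915 / 66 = -89.62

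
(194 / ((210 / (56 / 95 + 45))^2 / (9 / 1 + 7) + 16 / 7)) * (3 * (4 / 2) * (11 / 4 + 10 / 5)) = 2903895533532 / 1896988279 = 1530.79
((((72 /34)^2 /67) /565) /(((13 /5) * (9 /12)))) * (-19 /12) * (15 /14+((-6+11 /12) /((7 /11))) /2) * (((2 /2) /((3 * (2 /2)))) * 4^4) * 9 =42988032 /199109729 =0.22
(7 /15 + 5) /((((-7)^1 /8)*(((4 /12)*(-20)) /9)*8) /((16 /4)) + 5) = 369 /425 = 0.87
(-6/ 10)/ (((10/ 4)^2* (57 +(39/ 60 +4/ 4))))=-16/ 9775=-0.00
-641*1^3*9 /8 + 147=-4593 /8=-574.12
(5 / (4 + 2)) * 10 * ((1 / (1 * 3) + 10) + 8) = 1375 / 9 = 152.78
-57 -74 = -131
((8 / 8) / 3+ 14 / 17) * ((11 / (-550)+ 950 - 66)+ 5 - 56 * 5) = 1796491 / 2550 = 704.51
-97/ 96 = -1.01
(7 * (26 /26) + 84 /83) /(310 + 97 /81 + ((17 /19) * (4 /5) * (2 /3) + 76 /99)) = 56288925 /2195075021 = 0.03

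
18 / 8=2.25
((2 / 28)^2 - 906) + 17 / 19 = -905.10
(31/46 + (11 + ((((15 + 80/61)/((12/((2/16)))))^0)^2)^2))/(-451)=-53/1886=-0.03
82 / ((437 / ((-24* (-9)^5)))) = 116208432 / 437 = 265923.19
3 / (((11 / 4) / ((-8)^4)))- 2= 49130 / 11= 4466.36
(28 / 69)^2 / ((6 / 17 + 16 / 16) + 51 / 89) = 593096 / 6936777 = 0.09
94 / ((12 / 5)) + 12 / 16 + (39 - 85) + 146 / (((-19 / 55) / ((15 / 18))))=-27229 / 76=-358.28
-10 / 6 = -5 / 3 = -1.67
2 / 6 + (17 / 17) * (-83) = -248 / 3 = -82.67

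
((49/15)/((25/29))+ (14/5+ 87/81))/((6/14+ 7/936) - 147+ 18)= -18828992/315881625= -0.06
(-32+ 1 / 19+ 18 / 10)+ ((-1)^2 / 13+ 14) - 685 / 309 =-6978698 / 381615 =-18.29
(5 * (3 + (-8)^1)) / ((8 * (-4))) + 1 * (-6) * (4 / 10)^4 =12553 / 20000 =0.63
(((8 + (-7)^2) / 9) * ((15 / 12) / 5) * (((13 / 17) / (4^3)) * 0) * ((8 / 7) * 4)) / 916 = 0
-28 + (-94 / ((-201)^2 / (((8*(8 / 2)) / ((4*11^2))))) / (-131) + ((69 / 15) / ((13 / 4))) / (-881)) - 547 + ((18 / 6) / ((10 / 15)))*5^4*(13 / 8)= 2344275280242177383 / 586756661016240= 3995.31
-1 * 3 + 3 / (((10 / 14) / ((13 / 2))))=24.30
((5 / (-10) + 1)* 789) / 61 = 789 / 122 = 6.47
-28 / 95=-0.29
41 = 41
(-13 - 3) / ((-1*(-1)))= -16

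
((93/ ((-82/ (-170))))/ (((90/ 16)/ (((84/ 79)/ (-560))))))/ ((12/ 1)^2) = -527/ 1166040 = -0.00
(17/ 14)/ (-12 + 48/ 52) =-221/ 2016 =-0.11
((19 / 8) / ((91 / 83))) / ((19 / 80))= 9.12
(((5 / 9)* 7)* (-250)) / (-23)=8750 / 207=42.27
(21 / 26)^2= 441 / 676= 0.65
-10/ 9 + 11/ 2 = 79/ 18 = 4.39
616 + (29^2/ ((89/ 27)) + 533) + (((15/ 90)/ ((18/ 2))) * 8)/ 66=111346666/ 79299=1404.14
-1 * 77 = -77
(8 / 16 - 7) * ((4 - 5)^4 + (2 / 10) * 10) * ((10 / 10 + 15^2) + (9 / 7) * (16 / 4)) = -31551 / 7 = -4507.29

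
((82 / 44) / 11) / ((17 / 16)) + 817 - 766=105235 / 2057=51.16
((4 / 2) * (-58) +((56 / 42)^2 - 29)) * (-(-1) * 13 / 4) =-16757 / 36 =-465.47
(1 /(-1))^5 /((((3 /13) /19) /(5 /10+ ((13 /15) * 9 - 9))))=1729 /30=57.63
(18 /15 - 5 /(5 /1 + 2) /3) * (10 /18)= 101 /189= 0.53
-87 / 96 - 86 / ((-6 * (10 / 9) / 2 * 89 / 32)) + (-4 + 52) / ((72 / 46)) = 1667653 / 42720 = 39.04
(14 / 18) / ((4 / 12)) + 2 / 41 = 293 / 123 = 2.38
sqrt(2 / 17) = 0.34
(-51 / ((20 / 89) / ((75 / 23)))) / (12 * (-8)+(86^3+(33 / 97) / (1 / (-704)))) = -0.00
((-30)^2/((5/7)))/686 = 90/49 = 1.84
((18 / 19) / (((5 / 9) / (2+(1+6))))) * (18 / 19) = 26244 / 1805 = 14.54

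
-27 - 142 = -169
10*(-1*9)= -90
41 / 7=5.86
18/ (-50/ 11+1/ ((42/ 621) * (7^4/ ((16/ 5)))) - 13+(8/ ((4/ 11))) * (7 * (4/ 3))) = 49916790/ 520819543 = 0.10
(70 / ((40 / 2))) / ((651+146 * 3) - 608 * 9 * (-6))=7 / 67842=0.00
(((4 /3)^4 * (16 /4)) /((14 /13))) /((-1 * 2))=-3328 /567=-5.87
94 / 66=47 / 33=1.42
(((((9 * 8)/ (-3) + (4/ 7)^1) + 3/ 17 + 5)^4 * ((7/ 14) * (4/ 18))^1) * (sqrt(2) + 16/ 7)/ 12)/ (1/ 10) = 2060703592320 * sqrt(2)/ 200533921 + 32971257477120/ 1403737447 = 38020.77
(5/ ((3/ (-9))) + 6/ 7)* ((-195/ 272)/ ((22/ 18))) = 15795/ 1904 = 8.30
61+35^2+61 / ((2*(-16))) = 41091 / 32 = 1284.09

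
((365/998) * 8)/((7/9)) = 13140/3493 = 3.76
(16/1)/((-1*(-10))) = 8/5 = 1.60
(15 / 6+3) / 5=11 / 10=1.10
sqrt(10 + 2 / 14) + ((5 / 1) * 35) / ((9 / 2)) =sqrt(497) / 7 + 350 / 9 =42.07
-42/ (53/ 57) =-2394/ 53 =-45.17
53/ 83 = 0.64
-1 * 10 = -10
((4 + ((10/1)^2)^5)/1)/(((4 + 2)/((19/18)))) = 1759259259.96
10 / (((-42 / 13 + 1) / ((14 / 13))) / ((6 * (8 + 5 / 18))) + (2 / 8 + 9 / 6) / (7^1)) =41720 / 869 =48.01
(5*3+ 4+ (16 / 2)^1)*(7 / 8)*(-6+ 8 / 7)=-114.75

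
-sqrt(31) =-5.57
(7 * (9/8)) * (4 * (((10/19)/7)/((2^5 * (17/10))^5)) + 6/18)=74255295325521/28287731499008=2.63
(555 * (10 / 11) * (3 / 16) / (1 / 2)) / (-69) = -2775 / 1012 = -2.74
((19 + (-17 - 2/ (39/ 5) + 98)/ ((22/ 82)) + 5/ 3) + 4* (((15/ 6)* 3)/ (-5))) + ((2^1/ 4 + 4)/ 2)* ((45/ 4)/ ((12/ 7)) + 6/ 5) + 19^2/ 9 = 153697363/ 411840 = 373.20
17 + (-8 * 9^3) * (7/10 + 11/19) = -706973/95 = -7441.82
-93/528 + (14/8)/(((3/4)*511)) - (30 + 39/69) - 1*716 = -661991123/886512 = -746.74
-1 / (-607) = 1 / 607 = 0.00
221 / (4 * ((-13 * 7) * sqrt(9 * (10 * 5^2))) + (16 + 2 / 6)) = -1551420 * sqrt(10) / 383291657 - 663 / 54755951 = -0.01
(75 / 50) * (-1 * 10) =-15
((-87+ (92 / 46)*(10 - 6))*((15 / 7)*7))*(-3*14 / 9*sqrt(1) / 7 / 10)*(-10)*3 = -2370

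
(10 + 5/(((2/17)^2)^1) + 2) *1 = 1493/4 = 373.25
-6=-6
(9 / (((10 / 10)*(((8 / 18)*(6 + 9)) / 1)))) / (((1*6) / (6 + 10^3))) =4527 / 20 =226.35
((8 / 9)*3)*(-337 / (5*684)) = -674 / 2565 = -0.26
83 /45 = 1.84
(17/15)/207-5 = -15508/3105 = -4.99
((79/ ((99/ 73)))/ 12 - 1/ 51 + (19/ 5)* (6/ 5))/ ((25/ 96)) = 37947352/ 1051875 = 36.08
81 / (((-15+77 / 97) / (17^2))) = -2270673 / 1378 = -1647.80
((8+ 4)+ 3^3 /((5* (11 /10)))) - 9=87 /11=7.91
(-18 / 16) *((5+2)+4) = -99 / 8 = -12.38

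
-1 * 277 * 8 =-2216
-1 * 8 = -8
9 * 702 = 6318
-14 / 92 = -7 / 46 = -0.15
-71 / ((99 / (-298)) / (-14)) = -296212 / 99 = -2992.04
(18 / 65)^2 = 324 / 4225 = 0.08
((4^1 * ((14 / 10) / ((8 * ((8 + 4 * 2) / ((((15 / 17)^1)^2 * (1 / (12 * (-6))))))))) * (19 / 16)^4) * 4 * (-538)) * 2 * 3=3680916645 / 303038464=12.15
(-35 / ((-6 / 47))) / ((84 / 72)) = 235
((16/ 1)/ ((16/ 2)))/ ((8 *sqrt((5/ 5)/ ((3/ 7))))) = sqrt(21)/ 28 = 0.16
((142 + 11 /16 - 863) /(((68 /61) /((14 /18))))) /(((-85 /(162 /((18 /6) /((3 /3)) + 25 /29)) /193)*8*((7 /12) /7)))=21248086995 /295936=71799.60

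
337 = 337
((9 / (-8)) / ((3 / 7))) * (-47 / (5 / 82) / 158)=40467 / 3160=12.81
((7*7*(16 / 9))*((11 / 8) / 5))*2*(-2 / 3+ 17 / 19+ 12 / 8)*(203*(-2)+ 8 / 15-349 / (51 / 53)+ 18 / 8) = -27650796481 / 436050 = -63411.99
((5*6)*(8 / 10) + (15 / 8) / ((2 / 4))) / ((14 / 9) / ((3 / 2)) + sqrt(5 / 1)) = -20979 / 2861 + 80919*sqrt(5) / 11444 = 8.48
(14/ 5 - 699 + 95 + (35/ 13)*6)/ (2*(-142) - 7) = 12676/ 6305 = 2.01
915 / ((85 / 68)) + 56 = 788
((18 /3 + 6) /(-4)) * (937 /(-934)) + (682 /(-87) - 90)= -7705651 /81258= -94.83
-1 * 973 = -973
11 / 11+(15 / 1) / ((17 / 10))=167 / 17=9.82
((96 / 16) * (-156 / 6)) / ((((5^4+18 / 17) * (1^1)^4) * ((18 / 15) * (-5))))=442 / 10643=0.04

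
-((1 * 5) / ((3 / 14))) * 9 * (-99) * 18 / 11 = 34020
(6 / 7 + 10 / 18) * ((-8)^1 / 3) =-712 / 189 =-3.77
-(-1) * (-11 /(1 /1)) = -11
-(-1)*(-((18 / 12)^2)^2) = -81 / 16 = -5.06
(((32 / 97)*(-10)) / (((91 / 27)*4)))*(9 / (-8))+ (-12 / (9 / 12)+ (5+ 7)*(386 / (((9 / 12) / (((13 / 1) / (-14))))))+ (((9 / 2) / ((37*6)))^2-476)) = -1203888400909 / 193346608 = -6226.58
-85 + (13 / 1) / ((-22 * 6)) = -11233 / 132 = -85.10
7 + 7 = 14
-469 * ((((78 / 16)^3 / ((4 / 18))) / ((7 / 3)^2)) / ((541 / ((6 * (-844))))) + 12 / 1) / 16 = 201049932621 / 7755776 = 25922.61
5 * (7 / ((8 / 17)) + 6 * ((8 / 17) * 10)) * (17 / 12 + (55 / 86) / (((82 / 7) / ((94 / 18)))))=9653215 / 26316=366.82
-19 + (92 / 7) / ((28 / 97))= 1300 / 49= 26.53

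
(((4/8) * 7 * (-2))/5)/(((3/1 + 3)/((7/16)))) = -49/480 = -0.10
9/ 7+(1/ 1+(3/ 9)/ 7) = 7/ 3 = 2.33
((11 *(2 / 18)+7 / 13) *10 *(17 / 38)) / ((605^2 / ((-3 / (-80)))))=1751 / 2169796200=0.00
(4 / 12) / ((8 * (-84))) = -0.00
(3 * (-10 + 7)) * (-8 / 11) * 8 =576 / 11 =52.36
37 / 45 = 0.82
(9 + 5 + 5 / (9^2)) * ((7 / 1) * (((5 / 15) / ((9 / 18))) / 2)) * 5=39865 / 243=164.05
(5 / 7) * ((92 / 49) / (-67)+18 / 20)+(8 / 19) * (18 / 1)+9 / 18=3799540 / 436639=8.70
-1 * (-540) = 540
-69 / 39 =-23 / 13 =-1.77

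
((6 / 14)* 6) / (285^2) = 2 / 63175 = 0.00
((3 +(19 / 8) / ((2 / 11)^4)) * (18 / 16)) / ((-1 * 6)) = -835689 / 2048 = -408.05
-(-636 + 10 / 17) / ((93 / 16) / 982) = 169721024 / 1581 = 107350.43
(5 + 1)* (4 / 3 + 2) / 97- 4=-368 / 97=-3.79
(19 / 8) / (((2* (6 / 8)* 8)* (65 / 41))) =779 / 6240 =0.12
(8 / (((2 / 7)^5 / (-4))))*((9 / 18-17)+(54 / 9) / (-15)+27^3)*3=-9915844281 / 10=-991584428.10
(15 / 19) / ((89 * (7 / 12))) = 180 / 11837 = 0.02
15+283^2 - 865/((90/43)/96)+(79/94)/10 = 114010957/2820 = 40429.42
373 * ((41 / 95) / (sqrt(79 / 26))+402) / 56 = 15293 * sqrt(2054) / 420280+74973 / 28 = 2679.26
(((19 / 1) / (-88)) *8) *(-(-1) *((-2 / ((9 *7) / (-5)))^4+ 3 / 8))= -899438777 / 1386260568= -0.65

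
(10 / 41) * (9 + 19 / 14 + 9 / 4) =1765 / 574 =3.07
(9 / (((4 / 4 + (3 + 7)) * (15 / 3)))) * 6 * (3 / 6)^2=27 / 110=0.25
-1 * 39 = -39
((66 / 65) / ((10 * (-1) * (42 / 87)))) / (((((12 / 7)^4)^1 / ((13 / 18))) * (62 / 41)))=-4486097 / 385689600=-0.01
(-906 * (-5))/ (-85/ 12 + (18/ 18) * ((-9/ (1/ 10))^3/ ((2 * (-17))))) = 184824/ 874511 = 0.21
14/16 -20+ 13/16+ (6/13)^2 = -48941/2704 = -18.10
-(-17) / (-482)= -0.04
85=85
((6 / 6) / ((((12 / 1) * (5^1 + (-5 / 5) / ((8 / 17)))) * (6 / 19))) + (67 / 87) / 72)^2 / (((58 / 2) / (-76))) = -4142099275 / 150486373584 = -0.03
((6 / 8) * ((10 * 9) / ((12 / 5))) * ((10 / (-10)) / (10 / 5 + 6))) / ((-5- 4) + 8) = 225 / 64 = 3.52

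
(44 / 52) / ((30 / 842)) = 4631 / 195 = 23.75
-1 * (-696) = 696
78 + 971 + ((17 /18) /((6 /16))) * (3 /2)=9475 /9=1052.78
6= 6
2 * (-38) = -76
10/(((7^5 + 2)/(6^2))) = 120/5603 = 0.02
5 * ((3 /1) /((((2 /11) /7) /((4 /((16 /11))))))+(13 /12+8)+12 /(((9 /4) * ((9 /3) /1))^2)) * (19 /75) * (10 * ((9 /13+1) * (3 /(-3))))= -132847297 /18954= -7008.93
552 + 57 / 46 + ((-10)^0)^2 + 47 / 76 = 969891 / 1748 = 554.86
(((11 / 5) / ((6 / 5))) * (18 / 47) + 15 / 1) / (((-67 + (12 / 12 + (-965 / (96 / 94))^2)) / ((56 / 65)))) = 95219712 / 6283902700855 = 0.00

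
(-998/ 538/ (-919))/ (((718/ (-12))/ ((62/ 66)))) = -30938/ 976236239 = -0.00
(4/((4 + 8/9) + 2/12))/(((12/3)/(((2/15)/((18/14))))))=4/195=0.02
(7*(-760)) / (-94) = 2660 / 47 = 56.60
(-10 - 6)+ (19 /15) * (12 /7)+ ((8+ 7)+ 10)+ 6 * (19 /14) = 676 /35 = 19.31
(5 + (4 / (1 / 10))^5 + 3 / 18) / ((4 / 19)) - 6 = 11673600445 / 24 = 486400018.54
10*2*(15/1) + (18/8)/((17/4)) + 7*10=6299/17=370.53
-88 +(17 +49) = -22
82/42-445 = -9304/21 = -443.05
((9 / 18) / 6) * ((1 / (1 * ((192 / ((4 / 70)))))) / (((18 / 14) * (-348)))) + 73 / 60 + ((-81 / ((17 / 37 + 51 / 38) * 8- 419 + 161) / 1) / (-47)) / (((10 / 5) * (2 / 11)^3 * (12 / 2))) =1.12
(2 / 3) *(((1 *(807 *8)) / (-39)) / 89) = -4304 / 3471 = -1.24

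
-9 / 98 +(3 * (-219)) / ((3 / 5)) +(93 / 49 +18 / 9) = -106937 / 98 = -1091.19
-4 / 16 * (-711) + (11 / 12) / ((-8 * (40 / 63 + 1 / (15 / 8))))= 2092029 / 11776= 177.65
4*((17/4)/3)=5.67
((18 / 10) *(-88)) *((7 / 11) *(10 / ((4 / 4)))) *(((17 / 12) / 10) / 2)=-357 / 5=-71.40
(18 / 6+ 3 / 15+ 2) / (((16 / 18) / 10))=117 / 2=58.50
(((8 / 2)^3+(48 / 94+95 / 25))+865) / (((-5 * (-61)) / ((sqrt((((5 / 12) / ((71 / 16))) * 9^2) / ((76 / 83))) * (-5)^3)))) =-3289920 * sqrt(1679505) / 3867583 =-1102.39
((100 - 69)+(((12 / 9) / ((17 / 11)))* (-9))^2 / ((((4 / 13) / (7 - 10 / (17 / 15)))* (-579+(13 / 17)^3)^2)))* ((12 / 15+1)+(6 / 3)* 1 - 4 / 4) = 876585614931656 / 10099260381125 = 86.80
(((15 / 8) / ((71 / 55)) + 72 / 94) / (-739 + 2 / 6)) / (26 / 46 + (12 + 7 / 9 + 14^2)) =-36777483 / 2563567332224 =-0.00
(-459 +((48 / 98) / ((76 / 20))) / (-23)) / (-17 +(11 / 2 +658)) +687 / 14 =892655807 / 18458006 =48.36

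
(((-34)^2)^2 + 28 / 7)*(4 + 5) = 12027060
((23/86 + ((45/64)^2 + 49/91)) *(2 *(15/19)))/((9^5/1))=14886115/428140836864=0.00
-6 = -6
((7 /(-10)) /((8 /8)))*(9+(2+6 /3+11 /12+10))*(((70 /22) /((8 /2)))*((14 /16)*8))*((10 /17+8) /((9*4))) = -7186193 /323136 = -22.24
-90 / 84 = -15 / 14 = -1.07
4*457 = 1828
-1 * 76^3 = -438976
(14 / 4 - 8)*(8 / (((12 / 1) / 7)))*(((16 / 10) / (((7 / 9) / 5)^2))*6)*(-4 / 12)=19440 / 7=2777.14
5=5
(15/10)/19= 3/38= 0.08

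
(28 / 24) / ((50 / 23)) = 161 / 300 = 0.54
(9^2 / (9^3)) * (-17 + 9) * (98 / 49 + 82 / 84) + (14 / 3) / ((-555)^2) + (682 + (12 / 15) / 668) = 81541078769 / 120027075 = 679.36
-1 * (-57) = 57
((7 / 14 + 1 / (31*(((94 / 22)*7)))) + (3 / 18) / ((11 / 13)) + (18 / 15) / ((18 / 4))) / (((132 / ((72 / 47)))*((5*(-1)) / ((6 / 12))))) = -1623456 / 1450042825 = -0.00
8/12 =2/3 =0.67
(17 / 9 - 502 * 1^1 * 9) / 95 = -47.54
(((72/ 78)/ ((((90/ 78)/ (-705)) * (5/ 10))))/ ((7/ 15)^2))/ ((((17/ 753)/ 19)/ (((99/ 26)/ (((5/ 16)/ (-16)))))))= 9202701911040/ 10829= 849820104.45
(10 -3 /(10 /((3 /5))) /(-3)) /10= 503 /500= 1.01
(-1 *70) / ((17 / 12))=-840 / 17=-49.41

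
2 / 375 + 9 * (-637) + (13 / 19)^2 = -776040778 / 135375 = -5732.53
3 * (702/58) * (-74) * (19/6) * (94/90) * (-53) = 68295747/145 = 471005.15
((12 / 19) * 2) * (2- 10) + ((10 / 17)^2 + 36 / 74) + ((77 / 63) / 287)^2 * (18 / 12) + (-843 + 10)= -761138097378647 / 903671781642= -842.27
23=23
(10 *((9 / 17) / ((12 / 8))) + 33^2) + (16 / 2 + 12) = 18913 / 17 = 1112.53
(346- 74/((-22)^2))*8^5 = 1371258880/121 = 11332718.02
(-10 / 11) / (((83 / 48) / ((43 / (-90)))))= 688 / 2739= 0.25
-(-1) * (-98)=-98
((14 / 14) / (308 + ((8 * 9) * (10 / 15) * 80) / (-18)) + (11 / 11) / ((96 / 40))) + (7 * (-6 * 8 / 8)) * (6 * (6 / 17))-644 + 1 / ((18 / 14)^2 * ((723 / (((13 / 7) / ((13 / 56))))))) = -732.51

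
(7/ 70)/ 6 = 1/ 60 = 0.02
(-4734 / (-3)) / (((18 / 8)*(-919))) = -2104 / 2757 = -0.76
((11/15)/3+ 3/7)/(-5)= -212/1575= -0.13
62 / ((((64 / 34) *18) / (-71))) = -37417 / 288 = -129.92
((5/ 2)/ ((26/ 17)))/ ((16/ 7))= 595/ 832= 0.72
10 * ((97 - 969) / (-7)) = 8720 / 7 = 1245.71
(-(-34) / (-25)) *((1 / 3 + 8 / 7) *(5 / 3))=-1054 / 315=-3.35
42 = 42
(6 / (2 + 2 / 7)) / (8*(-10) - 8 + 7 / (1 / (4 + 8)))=-0.66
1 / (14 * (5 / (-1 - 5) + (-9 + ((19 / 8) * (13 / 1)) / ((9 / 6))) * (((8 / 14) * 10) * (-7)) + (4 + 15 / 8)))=-12 / 76993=-0.00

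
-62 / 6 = -31 / 3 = -10.33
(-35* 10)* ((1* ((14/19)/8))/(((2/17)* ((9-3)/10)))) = -104125/228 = -456.69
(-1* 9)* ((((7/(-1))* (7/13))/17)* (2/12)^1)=0.33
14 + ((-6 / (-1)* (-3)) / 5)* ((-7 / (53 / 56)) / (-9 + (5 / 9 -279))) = 9534266 / 685555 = 13.91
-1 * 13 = -13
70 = 70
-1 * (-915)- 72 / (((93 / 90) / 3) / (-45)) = 319965 / 31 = 10321.45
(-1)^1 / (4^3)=-1 / 64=-0.02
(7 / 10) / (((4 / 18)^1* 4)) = 63 / 80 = 0.79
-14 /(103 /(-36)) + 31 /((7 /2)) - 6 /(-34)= 170701 /12257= 13.93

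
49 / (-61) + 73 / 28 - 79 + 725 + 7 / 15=16608691 / 25620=648.27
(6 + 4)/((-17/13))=-130/17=-7.65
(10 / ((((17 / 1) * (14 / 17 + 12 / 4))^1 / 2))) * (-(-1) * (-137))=-548 / 13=-42.15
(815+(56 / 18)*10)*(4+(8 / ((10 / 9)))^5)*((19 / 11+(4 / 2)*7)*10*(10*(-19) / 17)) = -1211049441609104 / 42075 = -28783112100.04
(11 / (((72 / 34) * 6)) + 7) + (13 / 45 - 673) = -718033 / 1080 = -664.85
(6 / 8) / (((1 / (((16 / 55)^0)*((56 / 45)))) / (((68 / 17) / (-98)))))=-0.04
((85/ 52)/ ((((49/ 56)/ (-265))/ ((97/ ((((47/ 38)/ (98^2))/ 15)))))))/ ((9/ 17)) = -19365252466000/ 1833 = -10564785851.61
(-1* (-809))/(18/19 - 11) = -15371/191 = -80.48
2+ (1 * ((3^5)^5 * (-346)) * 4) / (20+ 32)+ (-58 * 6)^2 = -293161857292900 / 13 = -22550912099453.85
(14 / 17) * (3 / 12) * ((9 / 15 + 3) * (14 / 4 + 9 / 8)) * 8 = 2331 / 85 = 27.42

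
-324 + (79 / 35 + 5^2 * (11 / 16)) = -304.56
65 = 65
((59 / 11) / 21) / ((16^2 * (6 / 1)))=59 / 354816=0.00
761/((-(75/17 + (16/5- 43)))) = 64685/3008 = 21.50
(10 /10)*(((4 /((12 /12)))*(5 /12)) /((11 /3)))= 5 /11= 0.45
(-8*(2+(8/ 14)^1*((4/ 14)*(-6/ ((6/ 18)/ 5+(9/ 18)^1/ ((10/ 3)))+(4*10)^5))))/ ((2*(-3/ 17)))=724172690792/ 1911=378949602.72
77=77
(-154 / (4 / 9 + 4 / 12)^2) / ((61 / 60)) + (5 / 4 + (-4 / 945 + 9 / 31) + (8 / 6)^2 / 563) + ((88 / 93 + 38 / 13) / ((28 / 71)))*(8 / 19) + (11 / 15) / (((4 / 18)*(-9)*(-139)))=-4830409409919059 / 19738104186060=-244.73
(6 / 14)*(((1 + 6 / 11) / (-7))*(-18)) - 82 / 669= 569944 / 360591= 1.58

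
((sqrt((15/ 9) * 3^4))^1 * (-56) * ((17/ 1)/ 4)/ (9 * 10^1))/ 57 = -119 * sqrt(15)/ 855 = -0.54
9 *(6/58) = 27/29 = 0.93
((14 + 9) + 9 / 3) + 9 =35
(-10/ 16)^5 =-3125/ 32768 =-0.10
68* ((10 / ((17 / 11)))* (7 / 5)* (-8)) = -4928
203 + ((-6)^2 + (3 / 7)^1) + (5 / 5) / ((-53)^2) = 4707891 / 19663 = 239.43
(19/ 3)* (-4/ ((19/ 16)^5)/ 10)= -2097152/ 1954815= -1.07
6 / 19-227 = -4307 / 19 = -226.68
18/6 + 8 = 11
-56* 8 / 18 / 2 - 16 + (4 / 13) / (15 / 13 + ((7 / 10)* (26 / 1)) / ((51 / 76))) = -23986468 / 843597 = -28.43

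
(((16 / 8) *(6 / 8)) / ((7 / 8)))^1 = 12 / 7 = 1.71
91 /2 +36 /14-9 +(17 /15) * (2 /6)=24853 /630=39.45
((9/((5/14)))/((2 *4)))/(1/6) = 189/10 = 18.90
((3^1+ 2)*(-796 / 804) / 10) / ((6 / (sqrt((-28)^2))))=-1393 / 603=-2.31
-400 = -400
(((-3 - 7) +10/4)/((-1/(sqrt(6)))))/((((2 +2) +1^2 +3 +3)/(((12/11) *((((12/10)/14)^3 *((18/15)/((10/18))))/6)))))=4374 *sqrt(6)/25939375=0.00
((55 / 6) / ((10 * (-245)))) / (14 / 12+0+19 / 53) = -583 / 237650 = -0.00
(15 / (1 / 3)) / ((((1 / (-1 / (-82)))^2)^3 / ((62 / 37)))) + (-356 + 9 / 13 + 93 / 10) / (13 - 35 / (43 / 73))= 1359760488978422069 / 182418443171292640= 7.45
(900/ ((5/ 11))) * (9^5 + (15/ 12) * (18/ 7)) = 818463690/ 7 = 116923384.29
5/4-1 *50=-195/4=-48.75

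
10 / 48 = 0.21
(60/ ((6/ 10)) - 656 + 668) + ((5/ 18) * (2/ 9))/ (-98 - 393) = 4454347/ 39771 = 112.00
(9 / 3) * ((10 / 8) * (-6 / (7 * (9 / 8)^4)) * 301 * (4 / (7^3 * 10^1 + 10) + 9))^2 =9852756.40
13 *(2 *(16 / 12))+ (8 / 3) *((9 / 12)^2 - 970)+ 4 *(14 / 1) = -4989 / 2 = -2494.50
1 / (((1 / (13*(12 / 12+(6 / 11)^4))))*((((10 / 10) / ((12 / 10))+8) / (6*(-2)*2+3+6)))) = -18646290 / 775973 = -24.03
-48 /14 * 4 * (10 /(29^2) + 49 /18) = -662224 /17661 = -37.50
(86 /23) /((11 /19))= 1634 /253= 6.46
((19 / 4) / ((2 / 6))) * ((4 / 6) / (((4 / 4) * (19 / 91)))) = 45.50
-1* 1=-1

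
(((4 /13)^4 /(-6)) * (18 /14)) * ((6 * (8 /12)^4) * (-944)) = 3866624 /1799343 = 2.15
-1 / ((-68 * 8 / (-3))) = -0.01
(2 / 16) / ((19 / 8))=1 / 19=0.05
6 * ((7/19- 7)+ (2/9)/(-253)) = -573880/14421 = -39.79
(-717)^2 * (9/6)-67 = 1542133/2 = 771066.50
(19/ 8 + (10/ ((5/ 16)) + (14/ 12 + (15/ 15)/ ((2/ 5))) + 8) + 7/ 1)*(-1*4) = -1273/ 6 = -212.17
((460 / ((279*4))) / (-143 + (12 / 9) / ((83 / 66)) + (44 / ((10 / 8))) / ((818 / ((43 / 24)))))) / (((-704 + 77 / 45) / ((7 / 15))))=136636675 / 70770255666968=0.00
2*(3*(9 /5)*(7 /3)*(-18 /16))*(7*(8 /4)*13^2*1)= -670761 /10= -67076.10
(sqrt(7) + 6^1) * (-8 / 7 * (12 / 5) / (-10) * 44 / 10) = 10.43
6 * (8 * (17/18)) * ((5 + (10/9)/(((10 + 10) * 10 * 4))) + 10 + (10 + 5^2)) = 612017/270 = 2266.73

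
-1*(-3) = 3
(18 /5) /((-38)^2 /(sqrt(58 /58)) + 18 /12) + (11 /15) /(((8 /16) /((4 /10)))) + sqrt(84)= 127744 /216825 + 2*sqrt(21)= 9.75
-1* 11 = -11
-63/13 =-4.85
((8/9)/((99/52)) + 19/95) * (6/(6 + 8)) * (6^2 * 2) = 20.58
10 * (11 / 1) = 110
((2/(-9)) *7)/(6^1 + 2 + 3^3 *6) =-7/765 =-0.01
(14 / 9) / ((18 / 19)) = 133 / 81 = 1.64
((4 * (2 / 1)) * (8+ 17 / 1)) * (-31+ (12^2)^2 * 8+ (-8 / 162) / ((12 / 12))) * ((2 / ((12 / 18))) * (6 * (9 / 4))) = 1343441300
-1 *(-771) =771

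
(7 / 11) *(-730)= -5110 / 11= -464.55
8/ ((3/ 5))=40/ 3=13.33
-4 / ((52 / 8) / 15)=-120 / 13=-9.23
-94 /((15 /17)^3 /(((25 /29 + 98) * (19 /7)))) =-25156829806 /685125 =-36718.60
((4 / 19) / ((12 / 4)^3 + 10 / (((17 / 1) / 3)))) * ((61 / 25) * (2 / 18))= 4148 / 2090475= 0.00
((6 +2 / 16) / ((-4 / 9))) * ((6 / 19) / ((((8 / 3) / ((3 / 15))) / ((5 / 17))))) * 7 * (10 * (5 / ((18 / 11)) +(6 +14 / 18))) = -2731995 / 41344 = -66.08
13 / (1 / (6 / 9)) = 26 / 3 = 8.67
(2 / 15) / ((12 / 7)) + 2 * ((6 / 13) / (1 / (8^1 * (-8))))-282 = -398969 / 1170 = -341.00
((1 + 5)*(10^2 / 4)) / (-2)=-75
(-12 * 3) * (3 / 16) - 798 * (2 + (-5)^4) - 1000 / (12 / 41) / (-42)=-126068393 / 252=-500271.40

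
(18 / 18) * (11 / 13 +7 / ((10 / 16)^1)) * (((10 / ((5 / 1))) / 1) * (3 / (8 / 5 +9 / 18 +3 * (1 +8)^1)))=3132 / 1261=2.48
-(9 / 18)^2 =-1 / 4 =-0.25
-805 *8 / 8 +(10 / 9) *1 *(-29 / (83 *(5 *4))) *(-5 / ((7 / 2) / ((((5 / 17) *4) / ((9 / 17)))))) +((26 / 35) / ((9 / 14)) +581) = -52421912 / 235305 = -222.78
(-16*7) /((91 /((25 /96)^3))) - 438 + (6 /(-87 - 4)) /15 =-438.03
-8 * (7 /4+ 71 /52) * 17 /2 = -2754 /13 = -211.85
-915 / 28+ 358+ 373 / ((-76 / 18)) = 236.98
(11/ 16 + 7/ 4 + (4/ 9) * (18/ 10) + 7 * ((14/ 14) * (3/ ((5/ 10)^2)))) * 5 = 6979/ 16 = 436.19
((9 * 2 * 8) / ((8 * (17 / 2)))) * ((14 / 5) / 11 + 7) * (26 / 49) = 53352 / 6545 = 8.15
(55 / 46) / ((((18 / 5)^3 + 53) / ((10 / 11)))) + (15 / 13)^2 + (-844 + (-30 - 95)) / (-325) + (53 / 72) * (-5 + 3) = 124267260737 / 43578323100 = 2.85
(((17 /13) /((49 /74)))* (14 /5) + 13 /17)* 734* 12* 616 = 37737488448 /1105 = 34151573.26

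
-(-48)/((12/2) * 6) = 4/3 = 1.33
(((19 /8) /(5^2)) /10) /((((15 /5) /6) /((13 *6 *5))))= 741 /100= 7.41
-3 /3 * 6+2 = -4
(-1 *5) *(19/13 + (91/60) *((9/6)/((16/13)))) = -27539/1664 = -16.55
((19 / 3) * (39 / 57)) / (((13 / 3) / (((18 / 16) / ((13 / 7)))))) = 63 / 104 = 0.61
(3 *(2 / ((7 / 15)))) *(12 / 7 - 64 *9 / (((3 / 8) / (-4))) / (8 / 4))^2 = 41664443040 / 343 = 121470679.42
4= 4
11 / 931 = 0.01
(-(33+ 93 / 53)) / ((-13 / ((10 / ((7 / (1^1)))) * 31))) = 118.40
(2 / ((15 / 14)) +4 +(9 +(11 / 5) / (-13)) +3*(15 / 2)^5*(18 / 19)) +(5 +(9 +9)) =67482.19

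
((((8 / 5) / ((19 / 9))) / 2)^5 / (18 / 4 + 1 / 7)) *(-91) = -5925685248 / 38689046875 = -0.15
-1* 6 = -6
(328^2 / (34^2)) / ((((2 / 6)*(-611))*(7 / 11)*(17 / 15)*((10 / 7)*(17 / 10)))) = -13313520 / 51031331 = -0.26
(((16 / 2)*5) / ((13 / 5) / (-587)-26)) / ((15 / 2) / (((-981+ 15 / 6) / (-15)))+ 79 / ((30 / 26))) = -293500 / 13085891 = -0.02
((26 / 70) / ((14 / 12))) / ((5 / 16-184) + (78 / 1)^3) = 1248 / 1859523785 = 0.00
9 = 9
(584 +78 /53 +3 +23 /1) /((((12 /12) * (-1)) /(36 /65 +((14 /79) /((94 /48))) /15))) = -4379098592 /12791285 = -342.35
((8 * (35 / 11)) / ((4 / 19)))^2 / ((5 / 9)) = 3184020 / 121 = 26314.21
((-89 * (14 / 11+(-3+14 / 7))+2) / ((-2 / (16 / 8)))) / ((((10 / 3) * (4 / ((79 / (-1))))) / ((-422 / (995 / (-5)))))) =-2450343 / 8756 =-279.85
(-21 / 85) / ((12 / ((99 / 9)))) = -77 / 340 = -0.23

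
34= 34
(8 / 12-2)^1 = -4 / 3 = -1.33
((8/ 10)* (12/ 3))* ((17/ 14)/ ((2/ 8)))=544/ 35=15.54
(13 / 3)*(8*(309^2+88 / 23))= 228399704 / 69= 3310140.64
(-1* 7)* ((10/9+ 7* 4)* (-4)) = 7336/9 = 815.11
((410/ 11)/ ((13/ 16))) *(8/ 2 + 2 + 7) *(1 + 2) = 19680/ 11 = 1789.09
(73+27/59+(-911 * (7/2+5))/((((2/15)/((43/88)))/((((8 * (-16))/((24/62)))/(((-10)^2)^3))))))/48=10752806089/6230400000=1.73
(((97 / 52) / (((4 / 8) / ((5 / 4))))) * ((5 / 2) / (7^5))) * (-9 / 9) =-2425 / 3495856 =-0.00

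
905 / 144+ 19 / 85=79661 / 12240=6.51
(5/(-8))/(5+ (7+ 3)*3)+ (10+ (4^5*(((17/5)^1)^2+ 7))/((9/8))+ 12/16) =212996153/12600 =16904.46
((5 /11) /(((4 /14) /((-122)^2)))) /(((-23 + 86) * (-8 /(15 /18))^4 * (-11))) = -11628125 /2890432512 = -0.00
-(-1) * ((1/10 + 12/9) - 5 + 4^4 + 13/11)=83693/330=253.62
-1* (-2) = 2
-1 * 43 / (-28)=43 / 28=1.54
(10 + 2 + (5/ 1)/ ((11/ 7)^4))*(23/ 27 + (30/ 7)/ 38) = 650182408/ 52575831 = 12.37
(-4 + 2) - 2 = -4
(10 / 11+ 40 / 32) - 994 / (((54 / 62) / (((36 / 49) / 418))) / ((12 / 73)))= 781491 / 427196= 1.83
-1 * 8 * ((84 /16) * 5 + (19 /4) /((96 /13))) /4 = -10327 /192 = -53.79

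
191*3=573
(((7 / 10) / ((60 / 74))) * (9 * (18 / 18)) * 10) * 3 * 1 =2331 / 10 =233.10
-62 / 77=-0.81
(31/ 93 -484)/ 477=-1451/ 1431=-1.01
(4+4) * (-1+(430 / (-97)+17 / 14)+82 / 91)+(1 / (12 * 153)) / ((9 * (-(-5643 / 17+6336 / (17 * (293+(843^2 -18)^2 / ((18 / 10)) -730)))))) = -6437716943630078603785 / 242558895711778223292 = -26.54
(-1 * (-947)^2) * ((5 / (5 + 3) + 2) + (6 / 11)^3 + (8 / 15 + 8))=-1621546360361 / 159720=-10152431.51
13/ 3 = 4.33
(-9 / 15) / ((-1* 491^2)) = 3 / 1205405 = 0.00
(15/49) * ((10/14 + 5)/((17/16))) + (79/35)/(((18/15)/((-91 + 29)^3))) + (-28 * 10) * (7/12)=-7844653738/17493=-448445.31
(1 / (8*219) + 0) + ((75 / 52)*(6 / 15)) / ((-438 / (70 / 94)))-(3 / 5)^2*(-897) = 322.92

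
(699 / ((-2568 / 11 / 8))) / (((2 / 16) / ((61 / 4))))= -312686 / 107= -2922.30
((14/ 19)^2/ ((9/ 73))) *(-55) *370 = -291167800/ 3249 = -89617.67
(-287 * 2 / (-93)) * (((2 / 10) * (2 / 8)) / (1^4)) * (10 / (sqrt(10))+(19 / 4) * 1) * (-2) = -5453 / 1860 - 287 * sqrt(10) / 465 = -4.88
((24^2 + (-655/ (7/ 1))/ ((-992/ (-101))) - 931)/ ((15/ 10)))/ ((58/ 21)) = -2531275/ 28768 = -87.99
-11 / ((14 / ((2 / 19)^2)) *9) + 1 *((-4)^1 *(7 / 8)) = -159245 / 45486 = -3.50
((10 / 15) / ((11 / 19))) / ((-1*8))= -19 / 132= -0.14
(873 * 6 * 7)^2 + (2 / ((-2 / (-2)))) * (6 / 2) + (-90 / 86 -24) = 57809008089 / 43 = 1344395536.95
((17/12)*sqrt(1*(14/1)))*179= 3043*sqrt(14)/12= 948.82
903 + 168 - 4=1067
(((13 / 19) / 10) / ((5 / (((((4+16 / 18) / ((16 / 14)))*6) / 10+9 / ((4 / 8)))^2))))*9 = 4948957 / 95000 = 52.09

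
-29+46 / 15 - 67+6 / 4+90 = -43 / 30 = -1.43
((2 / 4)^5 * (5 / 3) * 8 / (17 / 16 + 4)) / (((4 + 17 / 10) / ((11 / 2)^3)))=33275 / 13851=2.40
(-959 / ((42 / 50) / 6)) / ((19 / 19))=-6850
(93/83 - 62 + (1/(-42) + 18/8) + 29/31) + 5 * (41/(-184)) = -584911723/9942072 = -58.83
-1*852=-852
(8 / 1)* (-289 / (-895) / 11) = 2312 / 9845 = 0.23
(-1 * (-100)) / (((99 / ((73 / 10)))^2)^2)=28398241 / 9605960100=0.00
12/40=3/10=0.30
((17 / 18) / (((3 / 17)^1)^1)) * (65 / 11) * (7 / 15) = 26299 / 1782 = 14.76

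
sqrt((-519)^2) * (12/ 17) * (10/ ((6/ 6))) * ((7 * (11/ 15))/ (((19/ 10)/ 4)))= 12788160/ 323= 39591.83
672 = 672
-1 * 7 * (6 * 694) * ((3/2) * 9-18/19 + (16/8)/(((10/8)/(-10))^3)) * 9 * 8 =40330921680/19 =2122680088.42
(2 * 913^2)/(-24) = -833569/12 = -69464.08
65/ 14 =4.64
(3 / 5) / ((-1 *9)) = -1 / 15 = -0.07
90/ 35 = 18/ 7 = 2.57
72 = 72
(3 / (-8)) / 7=-3 / 56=-0.05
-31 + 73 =42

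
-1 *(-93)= 93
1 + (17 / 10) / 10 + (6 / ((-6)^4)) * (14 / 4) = 1.19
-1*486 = -486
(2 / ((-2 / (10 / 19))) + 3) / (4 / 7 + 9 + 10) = 329 / 2603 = 0.13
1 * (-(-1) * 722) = 722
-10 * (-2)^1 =20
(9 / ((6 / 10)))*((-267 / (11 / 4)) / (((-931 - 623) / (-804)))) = -2146680 / 2849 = -753.49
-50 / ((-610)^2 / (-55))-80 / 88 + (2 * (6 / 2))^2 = 2873217 / 81862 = 35.10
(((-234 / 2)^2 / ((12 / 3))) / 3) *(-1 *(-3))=13689 / 4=3422.25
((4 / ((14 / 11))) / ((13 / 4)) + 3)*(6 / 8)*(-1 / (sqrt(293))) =-1083*sqrt(293) / 106652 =-0.17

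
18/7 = 2.57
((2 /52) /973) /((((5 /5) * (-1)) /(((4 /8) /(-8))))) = 1 /404768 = 0.00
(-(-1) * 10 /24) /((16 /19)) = 95 /192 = 0.49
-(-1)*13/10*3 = 39/10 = 3.90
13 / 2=6.50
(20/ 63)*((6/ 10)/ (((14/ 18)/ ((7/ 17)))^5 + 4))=78732/ 11592371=0.01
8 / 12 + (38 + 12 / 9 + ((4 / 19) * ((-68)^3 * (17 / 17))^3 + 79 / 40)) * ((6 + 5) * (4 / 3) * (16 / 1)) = -1313119116521176663646 / 855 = -1535811832188510717.71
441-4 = 437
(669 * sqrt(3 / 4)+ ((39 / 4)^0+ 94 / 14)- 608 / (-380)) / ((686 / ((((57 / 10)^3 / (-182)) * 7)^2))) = 5590320901587 / 8115380000000+ 22944323209581 * sqrt(3) / 927472000000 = 43.54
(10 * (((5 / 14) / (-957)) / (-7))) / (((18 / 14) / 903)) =1075 / 2871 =0.37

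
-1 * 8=-8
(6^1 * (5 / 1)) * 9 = 270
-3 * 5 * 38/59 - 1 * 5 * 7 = -2635/59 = -44.66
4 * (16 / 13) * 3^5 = 15552 / 13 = 1196.31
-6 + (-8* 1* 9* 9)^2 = 419898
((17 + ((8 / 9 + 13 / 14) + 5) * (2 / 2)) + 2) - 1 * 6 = 2497 / 126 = 19.82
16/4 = 4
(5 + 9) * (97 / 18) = 679 / 9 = 75.44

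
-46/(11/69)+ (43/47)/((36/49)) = -5347231/18612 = -287.30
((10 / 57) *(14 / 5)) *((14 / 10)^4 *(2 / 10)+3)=1.85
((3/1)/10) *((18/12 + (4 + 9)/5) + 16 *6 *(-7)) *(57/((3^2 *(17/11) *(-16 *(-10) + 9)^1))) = -1395911/287300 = -4.86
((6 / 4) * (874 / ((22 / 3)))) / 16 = 3933 / 352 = 11.17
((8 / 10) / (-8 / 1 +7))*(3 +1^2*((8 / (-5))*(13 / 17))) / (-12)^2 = -151 / 15300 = -0.01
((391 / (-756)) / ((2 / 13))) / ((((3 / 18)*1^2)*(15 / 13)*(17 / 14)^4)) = -5332964 / 663255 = -8.04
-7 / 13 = -0.54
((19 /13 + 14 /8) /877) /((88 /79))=13193 /4013152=0.00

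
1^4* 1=1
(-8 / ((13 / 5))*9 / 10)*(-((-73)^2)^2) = 1022336676 / 13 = 78641282.77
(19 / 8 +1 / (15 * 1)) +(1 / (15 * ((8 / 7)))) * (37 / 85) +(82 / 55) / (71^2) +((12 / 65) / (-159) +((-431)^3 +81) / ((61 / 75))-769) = -195004011972441083407 / 1980967567150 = -98438770.63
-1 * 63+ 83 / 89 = -5524 / 89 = -62.07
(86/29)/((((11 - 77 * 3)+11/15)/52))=-5160/7337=-0.70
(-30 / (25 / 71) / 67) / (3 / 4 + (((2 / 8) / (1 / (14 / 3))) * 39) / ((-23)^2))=-901416 / 592615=-1.52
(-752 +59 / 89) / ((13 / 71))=-4103.46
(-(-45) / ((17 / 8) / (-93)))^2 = 3878582.70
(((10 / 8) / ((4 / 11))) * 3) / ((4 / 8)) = 165 / 8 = 20.62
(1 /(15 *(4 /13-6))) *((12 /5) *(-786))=20436 /925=22.09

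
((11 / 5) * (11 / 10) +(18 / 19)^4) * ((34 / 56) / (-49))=-357299897 / 8940020600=-0.04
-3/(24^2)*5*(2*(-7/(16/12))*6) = 105/64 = 1.64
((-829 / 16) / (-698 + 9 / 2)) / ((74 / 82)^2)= 0.09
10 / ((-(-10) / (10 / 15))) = 2 / 3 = 0.67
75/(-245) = -0.31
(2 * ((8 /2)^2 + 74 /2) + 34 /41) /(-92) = -1095 /943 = -1.16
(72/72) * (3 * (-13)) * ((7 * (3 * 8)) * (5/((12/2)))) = -5460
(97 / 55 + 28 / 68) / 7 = 2034 / 6545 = 0.31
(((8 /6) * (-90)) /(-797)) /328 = 15 /32677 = 0.00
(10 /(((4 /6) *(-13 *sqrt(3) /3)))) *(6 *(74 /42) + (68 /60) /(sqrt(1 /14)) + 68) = sqrt(3) *(-8250 - 119 *sqrt(14)) /91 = -165.50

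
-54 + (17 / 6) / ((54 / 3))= -5815 / 108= -53.84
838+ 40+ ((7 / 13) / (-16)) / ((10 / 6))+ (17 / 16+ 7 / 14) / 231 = 105463747 / 120120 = 877.99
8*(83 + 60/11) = 7784/11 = 707.64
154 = 154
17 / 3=5.67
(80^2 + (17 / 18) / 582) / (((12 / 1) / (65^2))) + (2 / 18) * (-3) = 283271069921 / 125712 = 2253333.57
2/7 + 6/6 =1.29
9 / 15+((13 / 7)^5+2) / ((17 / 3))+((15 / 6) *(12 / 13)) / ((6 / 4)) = 118671806 / 18571735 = 6.39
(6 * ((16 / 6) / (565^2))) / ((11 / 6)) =96 / 3511475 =0.00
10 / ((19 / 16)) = 160 / 19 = 8.42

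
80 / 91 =0.88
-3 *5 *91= -1365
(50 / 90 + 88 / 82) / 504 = 601 / 185976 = 0.00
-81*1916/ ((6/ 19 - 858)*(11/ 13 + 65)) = 3194451/ 1162448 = 2.75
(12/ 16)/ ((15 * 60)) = 1/ 1200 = 0.00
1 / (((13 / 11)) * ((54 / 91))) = 77 / 54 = 1.43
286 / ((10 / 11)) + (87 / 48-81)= 18833 / 80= 235.41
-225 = -225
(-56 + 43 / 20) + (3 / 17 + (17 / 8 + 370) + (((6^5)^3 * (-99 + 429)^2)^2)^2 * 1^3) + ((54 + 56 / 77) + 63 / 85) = 51414798714048220748350303281509376210007547686299396281991168002796921 / 7480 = 6873636191717676570635067000000000000000000000000000000000000000000.00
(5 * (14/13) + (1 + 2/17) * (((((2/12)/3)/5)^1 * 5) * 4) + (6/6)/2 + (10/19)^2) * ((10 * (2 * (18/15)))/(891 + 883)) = 18410234/212297241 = 0.09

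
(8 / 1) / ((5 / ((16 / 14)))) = 64 / 35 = 1.83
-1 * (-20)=20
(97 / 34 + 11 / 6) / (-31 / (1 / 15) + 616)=239 / 7701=0.03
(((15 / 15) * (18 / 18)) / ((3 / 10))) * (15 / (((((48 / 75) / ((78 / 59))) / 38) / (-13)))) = -51022.25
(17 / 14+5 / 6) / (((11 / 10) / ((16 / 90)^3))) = 44032 / 4209975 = 0.01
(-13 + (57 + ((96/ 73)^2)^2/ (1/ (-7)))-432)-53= -461.94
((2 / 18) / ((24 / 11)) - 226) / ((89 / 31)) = -1512955 / 19224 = -78.70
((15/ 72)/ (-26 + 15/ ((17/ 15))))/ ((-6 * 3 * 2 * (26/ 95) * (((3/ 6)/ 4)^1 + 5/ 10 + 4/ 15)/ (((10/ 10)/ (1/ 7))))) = 40375/ 3104712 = 0.01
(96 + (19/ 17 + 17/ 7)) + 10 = 13036/ 119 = 109.55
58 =58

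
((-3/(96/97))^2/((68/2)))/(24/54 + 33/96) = 84681/246976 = 0.34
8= 8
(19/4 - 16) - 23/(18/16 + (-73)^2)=-1919581/170564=-11.25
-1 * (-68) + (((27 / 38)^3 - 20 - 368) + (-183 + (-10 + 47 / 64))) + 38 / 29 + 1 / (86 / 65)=-279088397533 / 547403072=-509.84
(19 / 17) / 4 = 19 / 68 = 0.28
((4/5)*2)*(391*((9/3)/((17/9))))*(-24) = -119232/5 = -23846.40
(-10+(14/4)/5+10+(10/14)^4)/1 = 23057/24010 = 0.96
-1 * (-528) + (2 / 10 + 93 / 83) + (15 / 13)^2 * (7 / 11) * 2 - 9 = 402726697 / 771485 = 522.01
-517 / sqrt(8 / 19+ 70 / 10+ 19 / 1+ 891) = -17.07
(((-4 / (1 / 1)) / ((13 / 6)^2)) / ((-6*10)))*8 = 96 / 845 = 0.11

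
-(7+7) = -14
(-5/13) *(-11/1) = 55/13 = 4.23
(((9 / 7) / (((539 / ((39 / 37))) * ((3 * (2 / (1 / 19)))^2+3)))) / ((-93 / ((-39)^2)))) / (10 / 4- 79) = 0.00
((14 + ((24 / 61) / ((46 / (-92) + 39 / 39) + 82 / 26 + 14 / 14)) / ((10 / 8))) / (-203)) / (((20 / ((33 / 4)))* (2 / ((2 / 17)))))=-778749 / 463124200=-0.00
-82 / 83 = -0.99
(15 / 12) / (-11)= -5 / 44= -0.11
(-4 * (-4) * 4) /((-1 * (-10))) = 32 /5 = 6.40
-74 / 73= -1.01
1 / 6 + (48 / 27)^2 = 539 / 162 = 3.33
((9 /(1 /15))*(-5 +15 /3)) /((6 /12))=0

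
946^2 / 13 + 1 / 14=12528837 / 182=68839.76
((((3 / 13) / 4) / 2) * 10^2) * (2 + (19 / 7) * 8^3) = 365325 / 91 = 4014.56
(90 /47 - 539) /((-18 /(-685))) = -17291455 /846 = -20439.07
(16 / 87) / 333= 16 / 28971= 0.00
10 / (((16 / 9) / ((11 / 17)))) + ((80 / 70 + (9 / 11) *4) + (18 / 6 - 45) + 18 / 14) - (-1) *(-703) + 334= -4206173 / 10472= -401.66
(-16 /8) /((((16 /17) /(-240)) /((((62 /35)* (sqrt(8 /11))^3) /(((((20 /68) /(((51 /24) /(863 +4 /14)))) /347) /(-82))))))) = -104007109488* sqrt(22) /3656015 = -133433.97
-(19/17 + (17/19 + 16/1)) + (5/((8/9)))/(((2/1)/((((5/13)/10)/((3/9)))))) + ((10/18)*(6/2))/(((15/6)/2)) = -6592577/403104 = -16.35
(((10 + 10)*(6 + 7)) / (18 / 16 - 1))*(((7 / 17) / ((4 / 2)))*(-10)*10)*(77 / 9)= -56056000 / 153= -366379.08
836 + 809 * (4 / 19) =19120 / 19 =1006.32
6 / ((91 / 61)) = 4.02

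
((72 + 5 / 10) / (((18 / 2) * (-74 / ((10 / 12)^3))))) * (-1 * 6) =0.38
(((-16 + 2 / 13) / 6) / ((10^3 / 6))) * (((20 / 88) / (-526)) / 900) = 103 / 13539240000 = 0.00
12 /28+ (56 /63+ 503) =31772 /63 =504.32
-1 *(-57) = 57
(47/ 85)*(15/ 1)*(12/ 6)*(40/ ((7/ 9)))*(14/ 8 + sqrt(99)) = 25380/ 17 + 304560*sqrt(11)/ 119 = 9981.27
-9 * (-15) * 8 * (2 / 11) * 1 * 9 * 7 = 136080 / 11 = 12370.91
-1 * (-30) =30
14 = 14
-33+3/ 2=-63/ 2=-31.50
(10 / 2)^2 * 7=175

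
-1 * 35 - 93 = -128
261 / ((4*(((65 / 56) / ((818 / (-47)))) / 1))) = -978.39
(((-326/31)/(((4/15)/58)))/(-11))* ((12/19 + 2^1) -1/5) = 297801/589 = 505.60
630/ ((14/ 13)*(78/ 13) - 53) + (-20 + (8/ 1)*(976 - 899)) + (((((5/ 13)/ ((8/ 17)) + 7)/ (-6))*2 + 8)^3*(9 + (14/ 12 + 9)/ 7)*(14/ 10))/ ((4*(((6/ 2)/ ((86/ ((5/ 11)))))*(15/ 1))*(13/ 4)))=293126370238261/ 221176384000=1325.31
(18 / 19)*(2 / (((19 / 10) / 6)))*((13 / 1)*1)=28080 / 361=77.78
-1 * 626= -626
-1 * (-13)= 13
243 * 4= 972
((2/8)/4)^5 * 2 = 1/524288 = 0.00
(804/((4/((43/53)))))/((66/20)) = 28810/583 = 49.42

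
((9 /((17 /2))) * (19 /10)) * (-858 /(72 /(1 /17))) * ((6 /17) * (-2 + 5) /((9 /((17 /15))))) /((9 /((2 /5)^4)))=-21736 /40640625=-0.00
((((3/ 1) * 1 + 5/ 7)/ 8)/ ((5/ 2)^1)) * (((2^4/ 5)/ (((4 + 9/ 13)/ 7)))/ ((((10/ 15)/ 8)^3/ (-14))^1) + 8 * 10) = -228794488/ 10675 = -21432.74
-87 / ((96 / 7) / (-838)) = 85057 / 16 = 5316.06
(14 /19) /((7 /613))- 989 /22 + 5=10271 /418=24.57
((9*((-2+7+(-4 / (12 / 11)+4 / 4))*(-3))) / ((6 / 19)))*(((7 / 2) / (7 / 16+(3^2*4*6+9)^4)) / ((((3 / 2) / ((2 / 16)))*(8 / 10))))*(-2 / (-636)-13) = 19239115 / 52159950008904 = 0.00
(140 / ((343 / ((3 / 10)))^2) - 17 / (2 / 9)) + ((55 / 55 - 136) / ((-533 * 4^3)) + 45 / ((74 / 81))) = -2889103621239 / 106064271040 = -27.24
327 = 327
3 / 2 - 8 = -13 / 2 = -6.50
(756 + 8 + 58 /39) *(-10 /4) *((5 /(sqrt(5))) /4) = -74635 *sqrt(5) /156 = -1069.80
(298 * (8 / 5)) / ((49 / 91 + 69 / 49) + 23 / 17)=25816336 / 178655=144.50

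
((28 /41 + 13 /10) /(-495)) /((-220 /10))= 271 /1488300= 0.00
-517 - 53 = -570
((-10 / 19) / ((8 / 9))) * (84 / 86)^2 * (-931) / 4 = 972405 / 7396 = 131.48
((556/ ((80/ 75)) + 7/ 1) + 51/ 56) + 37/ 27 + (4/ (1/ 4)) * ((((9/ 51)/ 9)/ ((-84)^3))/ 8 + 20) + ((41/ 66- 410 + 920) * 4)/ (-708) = 8314523489099/ 9808954848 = 847.65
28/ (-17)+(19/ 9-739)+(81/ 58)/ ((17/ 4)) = -3275426/ 4437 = -738.21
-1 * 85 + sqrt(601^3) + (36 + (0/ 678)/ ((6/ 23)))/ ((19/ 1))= -1579/ 19 + 601 * sqrt(601)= 14650.59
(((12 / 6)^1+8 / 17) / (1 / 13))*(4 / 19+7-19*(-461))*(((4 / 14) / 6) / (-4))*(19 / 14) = -154661 / 34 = -4548.85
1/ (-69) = -1/ 69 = -0.01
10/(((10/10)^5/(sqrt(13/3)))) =10*sqrt(39)/3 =20.82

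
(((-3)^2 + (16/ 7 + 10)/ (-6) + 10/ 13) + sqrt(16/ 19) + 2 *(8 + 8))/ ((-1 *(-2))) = 20.32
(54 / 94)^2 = 729 / 2209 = 0.33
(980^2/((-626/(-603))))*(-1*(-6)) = 1737363600/313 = 5550682.43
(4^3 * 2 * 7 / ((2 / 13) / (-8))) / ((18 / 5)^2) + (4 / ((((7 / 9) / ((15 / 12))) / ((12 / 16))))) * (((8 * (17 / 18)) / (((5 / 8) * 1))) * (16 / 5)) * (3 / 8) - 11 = -10024897 / 2835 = -3536.12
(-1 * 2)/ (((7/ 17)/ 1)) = -34/ 7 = -4.86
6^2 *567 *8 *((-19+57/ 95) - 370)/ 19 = -317120832/ 95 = -3338114.02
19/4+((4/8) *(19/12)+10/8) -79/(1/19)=-35861/24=-1494.21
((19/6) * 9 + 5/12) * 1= 347/12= 28.92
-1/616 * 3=-3/616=-0.00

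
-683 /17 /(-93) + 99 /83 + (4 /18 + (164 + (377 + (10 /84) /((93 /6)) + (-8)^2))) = 606.85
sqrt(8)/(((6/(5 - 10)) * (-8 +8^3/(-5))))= 25 * sqrt(2)/1656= 0.02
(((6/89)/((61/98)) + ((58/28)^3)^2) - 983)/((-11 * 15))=671803714565/122633552832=5.48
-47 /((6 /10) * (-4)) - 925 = -10865 /12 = -905.42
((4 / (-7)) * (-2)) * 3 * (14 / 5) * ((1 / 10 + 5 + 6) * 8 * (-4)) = -85248 / 25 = -3409.92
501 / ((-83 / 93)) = -46593 / 83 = -561.36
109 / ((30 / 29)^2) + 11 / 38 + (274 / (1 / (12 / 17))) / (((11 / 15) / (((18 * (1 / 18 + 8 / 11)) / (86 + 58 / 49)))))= 453212518003 / 3130548300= 144.77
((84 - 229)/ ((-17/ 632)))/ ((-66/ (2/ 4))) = -40.84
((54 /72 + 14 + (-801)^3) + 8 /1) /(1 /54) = -55503616851 /2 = -27751808425.50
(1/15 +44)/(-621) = -661/9315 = -0.07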